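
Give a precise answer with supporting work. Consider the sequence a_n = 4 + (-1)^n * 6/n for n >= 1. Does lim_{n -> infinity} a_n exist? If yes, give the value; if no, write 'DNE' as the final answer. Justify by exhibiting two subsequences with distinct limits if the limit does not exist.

Examine the behaviour of a_n along subsequences.
Even-n subsequence a_{2k} = 4 + 6/(2k) -> 4. Odd-n subsequence a_{2k+1} = 4 - 6/(2k+1) -> 4. Both tend to 4, which suggests the limit is 4; verify directly.
|a_n - 4| = |(-1)^n * 6/n| = 6/n for every n >= 1.
Given epsilon > 0, choose a positive integer N > 6/epsilon. Then for all n >= N, |a_n - 4| = 6/n <= 6/N < epsilon.
So by the definition of the limit, lim a_n exists and equals 4.

4


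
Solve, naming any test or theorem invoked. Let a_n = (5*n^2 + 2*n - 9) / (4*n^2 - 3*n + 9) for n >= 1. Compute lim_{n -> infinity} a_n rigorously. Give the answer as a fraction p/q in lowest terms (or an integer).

Divide numerator and denominator by n^2, the highest power:
numerator / n^2 = 5 + 2/n - 9/n^2
denominator / n^2 = 4 - 3/n + 9/n^2
As n -> infinity, all terms of the form c/n^k (k >= 1) tend to 0.
So numerator / n^2 -> 5 and denominator / n^2 -> 4.
Therefore lim a_n = 5/4.

5/4


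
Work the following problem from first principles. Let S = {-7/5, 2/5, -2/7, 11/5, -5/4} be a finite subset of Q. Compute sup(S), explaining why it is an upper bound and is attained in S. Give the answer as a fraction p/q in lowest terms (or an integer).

S is finite, so sup(S) = max(S).
Sorted decreasing:
11/5, 2/5, -2/7, -5/4, -7/5
The extremum is 11/5.
For every x in S, x <= 11/5. And 11/5 is in S, so it is attained.
Therefore sup(S) = 11/5.

11/5


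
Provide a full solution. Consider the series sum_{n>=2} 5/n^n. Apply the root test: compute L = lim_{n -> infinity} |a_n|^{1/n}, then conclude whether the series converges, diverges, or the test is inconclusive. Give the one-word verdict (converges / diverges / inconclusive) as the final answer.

Let a_n denote the general term. Form |a_n|^(1/n) and simplify:
|a_n|^(1/n) = 5^(1/n)/n
Take the limit as n -> infinity: L = 0.
Since L = 0 < 1, the root test implies convergence.

converges


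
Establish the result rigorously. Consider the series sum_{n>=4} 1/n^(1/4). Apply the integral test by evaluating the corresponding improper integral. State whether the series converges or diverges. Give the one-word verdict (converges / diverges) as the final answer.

Let f(x) = x^(-1/4). Then f is positive, continuous, and decreasing on [4, infinity), so the integral test applies.
Compute the improper integral int_{4}^infinity f(x) dx:
  antiderivative F(x) = 4*x^(3/4)/3.
  As x -> infinity, F(x) -> infinity (since p = 1/4 < 1).
  So the integral diverges. By the integral test, the series diverges.

diverges


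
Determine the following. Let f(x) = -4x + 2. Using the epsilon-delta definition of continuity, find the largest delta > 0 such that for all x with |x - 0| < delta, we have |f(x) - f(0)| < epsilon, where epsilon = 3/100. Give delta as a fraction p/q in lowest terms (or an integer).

We compute f(0) = -4*(0) + 2 = 2.
|f(x) - f(0)| = |-4x + 2 - (2)| = |-4(x - 0)| = 4|x - 0|.
We need 4|x - 0| < 3/100, i.e. |x - 0| < 3/100 / 4 = 3/400.
So any delta <= 3/400 works. Conversely, if delta > 3/400, then x = 0 + 3/400 satisfies |x - 0| = 3/400 < delta but |f(x) - f(0)| = 4 * 3/400 = 3/100, which is not < 3/100; so no larger delta works.
Hence the largest such delta is 3/400.

3/400


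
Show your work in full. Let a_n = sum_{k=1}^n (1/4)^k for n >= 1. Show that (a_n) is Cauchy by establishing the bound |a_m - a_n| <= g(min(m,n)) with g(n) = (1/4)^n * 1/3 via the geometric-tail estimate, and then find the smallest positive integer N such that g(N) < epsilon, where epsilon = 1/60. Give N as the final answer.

For m > n >= 1: |a_m - a_n| = sum_{k=n+1}^m (1/4)^k < sum_{k=n+1}^infinity (1/4)^k = (1/4)^(n+1) / (1 - 1/4) = (1/4)^n * (1/4) * (4/3) = (1/4)^n * 1/3.
So g(n) = (1/4)^n / 3. Since g(n) -> 0, (a_n) is Cauchy.
Now solve g(N) < 1/60: (1/4)^N / 3 < 1/60 <=> 4^N > 1 / (3 * 1/60) = 20.
Check powers of 4: 4^2 = 16 <= 20, 4^3 = 64 > 20.
So the smallest such N is 3. Check: g(3) = 1/(3 * 64) = 1/192 < 1/60.

3


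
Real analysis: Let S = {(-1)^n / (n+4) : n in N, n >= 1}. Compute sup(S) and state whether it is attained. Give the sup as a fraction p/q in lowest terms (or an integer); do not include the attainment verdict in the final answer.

Analysis:
- Values: -1/5, 1/6, -1/7, 1/8, -1/9, ...
- Positive terms (even n): 1/(2+4), 1/(4+4), ... decreasing -> max = 1/6 (n=2).
- Negative terms (odd n): -1/(1+4), -1/(3+4), ... increasing -> min = -1/5 (n=1).
- So sup = 1/6 (attained at n=2); inf = -1/5 (attained at n=1).
Conclusion: sup(S) = 1/6, attained in S.

1/6


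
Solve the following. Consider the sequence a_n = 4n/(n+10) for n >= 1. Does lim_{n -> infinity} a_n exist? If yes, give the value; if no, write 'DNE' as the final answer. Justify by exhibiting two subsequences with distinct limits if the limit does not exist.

Examine the behaviour of a_n along subsequences.
Even-n subsequence a_{2k} = 4(2k)/(2k+10) -> 4. Odd-n subsequence a_{2k+1} = 4(2k+1)/(2k+11) -> 4. Both tend to 4, which suggests the limit is 4; verify directly.
|a_n - 4| = |4n - 4(n+10)| / (n+10) = 40/(n+10) < 40/n for every n >= 1.
Given epsilon > 0, choose a positive integer N > 40/epsilon. Then for all n >= N, |a_n - 4| < 40/n <= 40/N < epsilon.
So by the definition of the limit, lim a_n exists and equals 4.

4


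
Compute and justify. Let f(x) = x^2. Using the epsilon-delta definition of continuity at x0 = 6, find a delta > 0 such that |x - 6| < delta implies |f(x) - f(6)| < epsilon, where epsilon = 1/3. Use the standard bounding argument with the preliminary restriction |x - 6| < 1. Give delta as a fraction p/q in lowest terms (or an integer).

Factor: |x^2 - (6)^2| = |x - 6| * |x + 6|.
Impose |x - 6| < 1 first. Then |x + 6| = |(x - 6) + 2*(6)| <= |x - 6| + 2*|6| < 1 + 12 = 13.
So |x^2 - (6)^2| < delta * 13.
We need delta * 13 <= 1/3, i.e. delta <= 1/3/13 = 1/39.
Since 1/39 < 1, this is tighter than 1; take delta = 1/39.
So delta = 1/39 works.

1/39


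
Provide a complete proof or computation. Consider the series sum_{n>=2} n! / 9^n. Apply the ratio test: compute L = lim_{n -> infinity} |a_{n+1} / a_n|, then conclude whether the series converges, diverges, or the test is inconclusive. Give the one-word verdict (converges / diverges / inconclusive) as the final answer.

Let a_n denote the general term. Form the ratio a_{n+1}/a_n and simplify:
a_{n+1}/a_n = n/9 + 1/9
Take the limit as n -> infinity: L = infinity.
Since L = infinity > 1 (or L = infinity), the ratio test implies the series diverges.

diverges


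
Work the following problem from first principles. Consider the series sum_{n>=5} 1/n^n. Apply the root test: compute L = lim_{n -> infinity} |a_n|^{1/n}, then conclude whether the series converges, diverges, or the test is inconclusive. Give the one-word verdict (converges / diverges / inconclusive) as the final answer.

Let a_n denote the general term. Form |a_n|^(1/n) and simplify:
|a_n|^(1/n) = 1/n
Take the limit as n -> infinity: L = 0.
Since L = 0 < 1, the root test implies convergence.

converges


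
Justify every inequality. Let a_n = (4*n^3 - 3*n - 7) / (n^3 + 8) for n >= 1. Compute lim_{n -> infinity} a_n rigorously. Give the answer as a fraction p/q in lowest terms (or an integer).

Divide numerator and denominator by n^3, the highest power:
numerator / n^3 = 4 - 3/n^2 - 7/n^3
denominator / n^3 = 1 + 8/n^3
As n -> infinity, all terms of the form c/n^k (k >= 1) tend to 0.
So numerator / n^3 -> 4 and denominator / n^3 -> 1.
Therefore lim a_n = 4.

4


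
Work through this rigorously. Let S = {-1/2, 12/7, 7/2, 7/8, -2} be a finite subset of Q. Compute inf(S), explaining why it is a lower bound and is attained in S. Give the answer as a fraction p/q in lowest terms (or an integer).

S is finite, so inf(S) = min(S).
Sorted increasing:
-2, -1/2, 7/8, 12/7, 7/2
The extremum is -2.
For every x in S, x >= -2. And -2 is in S, so it is attained.
Therefore inf(S) = -2.

-2


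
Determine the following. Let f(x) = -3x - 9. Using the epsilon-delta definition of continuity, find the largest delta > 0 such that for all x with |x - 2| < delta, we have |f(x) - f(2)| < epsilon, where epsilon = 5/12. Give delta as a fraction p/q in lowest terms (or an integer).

We compute f(2) = -3*(2) - 9 = -15.
|f(x) - f(2)| = |-3x - 9 - (-15)| = |-3(x - 2)| = 3|x - 2|.
We need 3|x - 2| < 5/12, i.e. |x - 2| < 5/12 / 3 = 5/36.
So any delta <= 5/36 works. Conversely, if delta > 5/36, then x = 2 + 5/36 satisfies |x - 2| = 5/36 < delta but |f(x) - f(2)| = 3 * 5/36 = 5/12, which is not < 5/12; so no larger delta works.
Hence the largest such delta is 5/36.

5/36


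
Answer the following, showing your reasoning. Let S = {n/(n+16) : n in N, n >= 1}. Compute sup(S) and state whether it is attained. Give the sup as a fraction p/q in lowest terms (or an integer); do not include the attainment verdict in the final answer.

Analysis:
- Values: 1/17, 1/9, 3/19, 1/5, ... strictly increasing.
- Minimum is 1/17 (n=1); inf = 1/17 (attained).
- n/(n+16) = 1 - 16/(n+16) -> 1 from below as n -> infinity, and never equals 1.
- So sup = 1 (not attained).
Conclusion: sup(S) = 1, not attained in S.

1


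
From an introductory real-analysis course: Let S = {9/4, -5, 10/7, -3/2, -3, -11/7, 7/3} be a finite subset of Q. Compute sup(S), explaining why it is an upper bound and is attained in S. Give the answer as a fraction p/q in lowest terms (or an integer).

S is finite, so sup(S) = max(S).
Sorted decreasing:
7/3, 9/4, 10/7, -3/2, -11/7, -3, -5
The extremum is 7/3.
For every x in S, x <= 7/3. And 7/3 is in S, so it is attained.
Therefore sup(S) = 7/3.

7/3


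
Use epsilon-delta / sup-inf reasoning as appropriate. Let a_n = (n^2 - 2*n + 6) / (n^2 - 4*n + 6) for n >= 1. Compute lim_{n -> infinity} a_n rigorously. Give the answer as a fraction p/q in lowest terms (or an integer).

Divide numerator and denominator by n^2, the highest power:
numerator / n^2 = 1 - 2/n + 6/n^2
denominator / n^2 = 1 - 4/n + 6/n^2
As n -> infinity, all terms of the form c/n^k (k >= 1) tend to 0.
So numerator / n^2 -> 1 and denominator / n^2 -> 1.
Therefore lim a_n = 1.

1


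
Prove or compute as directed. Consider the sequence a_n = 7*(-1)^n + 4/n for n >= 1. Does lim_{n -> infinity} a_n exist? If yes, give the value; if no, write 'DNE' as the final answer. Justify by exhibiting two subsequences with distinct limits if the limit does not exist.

Examine the behaviour of a_n along subsequences.
a_{2k} = 7 + 4/(2k) -> 7. a_{2k+1} = -7 + 4/(2k+1) -> -7.
Since these two subsequential limits are 7 and -7, distinct, the full sequence cannot converge (a convergent sequence has all subsequences tending to the same limit). So lim a_n does not exist.

DNE


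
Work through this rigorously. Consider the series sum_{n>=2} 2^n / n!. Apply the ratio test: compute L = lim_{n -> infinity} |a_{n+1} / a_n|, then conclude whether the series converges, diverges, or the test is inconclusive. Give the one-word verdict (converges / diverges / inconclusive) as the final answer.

Let a_n denote the general term. Form the ratio a_{n+1}/a_n and simplify:
a_{n+1}/a_n = 2/(n + 1)
Take the limit as n -> infinity: L = 0.
Since L = 0 < 1, the ratio test implies the series converges.

converges


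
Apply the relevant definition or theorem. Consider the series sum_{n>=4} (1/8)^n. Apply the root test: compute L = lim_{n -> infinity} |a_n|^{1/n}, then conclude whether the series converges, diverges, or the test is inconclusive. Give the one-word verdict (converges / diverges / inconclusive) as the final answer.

Let a_n denote the general term. Form |a_n|^(1/n) and simplify:
|a_n|^(1/n) = 1/8
Take the limit as n -> infinity: L = 1/8.
Since L = 1/8 < 1, the root test implies convergence.

converges


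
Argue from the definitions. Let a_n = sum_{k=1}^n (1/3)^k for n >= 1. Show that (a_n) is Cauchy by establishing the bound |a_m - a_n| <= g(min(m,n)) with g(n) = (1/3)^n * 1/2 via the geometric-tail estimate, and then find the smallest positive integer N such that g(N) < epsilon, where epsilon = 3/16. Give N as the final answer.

For m > n >= 1: |a_m - a_n| = sum_{k=n+1}^m (1/3)^k < sum_{k=n+1}^infinity (1/3)^k = (1/3)^(n+1) / (1 - 1/3) = (1/3)^n * (1/3) * (3/2) = (1/3)^n * 1/2.
So g(n) = (1/3)^n / 2. Since g(n) -> 0, (a_n) is Cauchy.
Now solve g(N) < 3/16: (1/3)^N / 2 < 3/16 <=> 3^N > 1 / (2 * 3/16) = 8/3.
Check powers of 3: 3^0 = 1 <= 8/3, 3^1 = 3 > 8/3.
So the smallest such N is 1. Check: g(1) = 1/(2 * 3) = 1/6 < 3/16.

1


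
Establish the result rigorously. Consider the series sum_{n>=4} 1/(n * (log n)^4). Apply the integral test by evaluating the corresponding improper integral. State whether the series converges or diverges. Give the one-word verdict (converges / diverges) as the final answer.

Let f(x) = 1/(x*log(x)^4). Then f is positive, continuous, and decreasing on [4, infinity), so the integral test applies.
Compute the improper integral int_{4}^infinity f(x) dx:
  antiderivative F(x) = -1/(3*log(x)^3).
  F(x) -> 0 as x -> infinity.  int = 0 - F(4) = 1/(3*log(4)^3) < infinity. By the integral test, the series converges.

converges


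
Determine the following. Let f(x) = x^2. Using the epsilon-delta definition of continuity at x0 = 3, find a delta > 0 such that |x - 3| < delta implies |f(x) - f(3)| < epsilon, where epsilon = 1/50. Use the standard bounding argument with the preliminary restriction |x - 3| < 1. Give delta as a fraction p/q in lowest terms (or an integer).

Factor: |x^2 - (3)^2| = |x - 3| * |x + 3|.
Impose |x - 3| < 1 first. Then |x + 3| = |(x - 3) + 2*(3)| <= |x - 3| + 2*|3| < 1 + 6 = 7.
So |x^2 - (3)^2| < delta * 7.
We need delta * 7 <= 1/50, i.e. delta <= 1/50/7 = 1/350.
Since 1/350 < 1, this is tighter than 1; take delta = 1/350.
So delta = 1/350 works.

1/350


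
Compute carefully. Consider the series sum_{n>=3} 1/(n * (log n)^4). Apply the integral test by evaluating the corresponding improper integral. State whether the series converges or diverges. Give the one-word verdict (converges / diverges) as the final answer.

Let f(x) = 1/(x*log(x)^4). Then f is positive, continuous, and decreasing on [3, infinity), so the integral test applies.
Compute the improper integral int_{3}^infinity f(x) dx:
  antiderivative F(x) = -1/(3*log(x)^3).
  F(x) -> 0 as x -> infinity.  int = 0 - F(3) = 1/(3*log(3)^3) < infinity. By the integral test, the series converges.

converges


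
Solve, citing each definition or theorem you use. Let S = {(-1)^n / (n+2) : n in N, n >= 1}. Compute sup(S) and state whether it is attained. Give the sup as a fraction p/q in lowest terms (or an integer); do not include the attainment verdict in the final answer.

Analysis:
- Values: -1/3, 1/4, -1/5, 1/6, -1/7, ...
- Positive terms (even n): 1/(2+2), 1/(4+2), ... decreasing -> max = 1/4 (n=2).
- Negative terms (odd n): -1/(1+2), -1/(3+2), ... increasing -> min = -1/3 (n=1).
- So sup = 1/4 (attained at n=2); inf = -1/3 (attained at n=1).
Conclusion: sup(S) = 1/4, attained in S.

1/4


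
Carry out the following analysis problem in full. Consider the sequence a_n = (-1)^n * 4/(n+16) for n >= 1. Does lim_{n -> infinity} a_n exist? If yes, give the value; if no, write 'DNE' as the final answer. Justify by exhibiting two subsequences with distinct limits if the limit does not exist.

Examine the behaviour of a_n along subsequences.
Even-n subsequence a_{2k} = 4/(2k+16) -> 0. Odd-n subsequence a_{2k+1} = -4/(2k+17) -> 0. Both tend to 0, which suggests the limit is 0; verify directly.
|a_n - 0| = 4/(n+16) < 4/n for every n >= 1.
Given epsilon > 0, choose a positive integer N > 4/epsilon. Then for all n >= N, |a_n| < 4/n <= 4/N < epsilon.
So by the definition of the limit, lim a_n exists and equals 0.

0


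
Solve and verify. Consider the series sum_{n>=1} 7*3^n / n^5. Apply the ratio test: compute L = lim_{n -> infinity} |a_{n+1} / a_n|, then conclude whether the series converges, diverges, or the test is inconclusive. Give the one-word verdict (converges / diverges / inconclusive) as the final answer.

Let a_n denote the general term. Form the ratio a_{n+1}/a_n and simplify:
a_{n+1}/a_n = 3*n^5/(n + 1)^5
Take the limit as n -> infinity: L = 3.
Since L = 3 > 1 (or L = infinity), the ratio test implies the series diverges.

diverges


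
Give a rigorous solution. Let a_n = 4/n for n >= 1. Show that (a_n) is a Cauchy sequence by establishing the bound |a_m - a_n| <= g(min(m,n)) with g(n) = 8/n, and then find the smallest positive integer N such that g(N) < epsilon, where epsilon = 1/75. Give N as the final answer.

For any m, n >= 1, by the triangle inequality:
|a_m - a_n| = |4/m - 4/n| <= 4*1/m + 4*1/n <= 8/min(m,n).
So g(n) = 8/n bounds the Cauchy difference. Since g(n) -> 0, (a_n) is Cauchy.
Now solve g(N) < 1/75: 8/N < 1/75 <=> N > 8 / (1/75) = 600.
The smallest integer strictly greater than 600 is N = 601.
Check: g(601) = 8/601 = 8/601 < 1/75; g(600) = 1/75 >= 1/75. So N = 601.

601


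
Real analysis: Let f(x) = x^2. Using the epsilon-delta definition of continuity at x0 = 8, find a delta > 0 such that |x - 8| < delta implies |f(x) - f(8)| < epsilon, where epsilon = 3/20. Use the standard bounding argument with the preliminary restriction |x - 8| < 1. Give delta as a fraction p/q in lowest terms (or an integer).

Factor: |x^2 - (8)^2| = |x - 8| * |x + 8|.
Impose |x - 8| < 1 first. Then |x + 8| = |(x - 8) + 2*(8)| <= |x - 8| + 2*|8| < 1 + 16 = 17.
So |x^2 - (8)^2| < delta * 17.
We need delta * 17 <= 3/20, i.e. delta <= 3/20/17 = 3/340.
Since 3/340 < 1, this is tighter than 1; take delta = 3/340.
So delta = 3/340 works.

3/340


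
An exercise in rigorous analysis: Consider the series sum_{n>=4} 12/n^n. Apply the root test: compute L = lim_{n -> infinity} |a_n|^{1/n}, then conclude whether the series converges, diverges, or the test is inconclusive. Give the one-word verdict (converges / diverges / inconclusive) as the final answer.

Let a_n denote the general term. Form |a_n|^(1/n) and simplify:
|a_n|^(1/n) = 12^(1/n)/n
Take the limit as n -> infinity: L = 0.
Since L = 0 < 1, the root test implies convergence.

converges


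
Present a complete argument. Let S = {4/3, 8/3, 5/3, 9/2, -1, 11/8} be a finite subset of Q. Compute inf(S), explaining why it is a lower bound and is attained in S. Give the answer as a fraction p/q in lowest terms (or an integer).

S is finite, so inf(S) = min(S).
Sorted increasing:
-1, 4/3, 11/8, 5/3, 8/3, 9/2
The extremum is -1.
For every x in S, x >= -1. And -1 is in S, so it is attained.
Therefore inf(S) = -1.

-1


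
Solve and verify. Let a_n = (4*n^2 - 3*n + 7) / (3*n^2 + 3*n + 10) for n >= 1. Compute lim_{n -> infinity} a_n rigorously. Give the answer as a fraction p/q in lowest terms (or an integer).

Divide numerator and denominator by n^2, the highest power:
numerator / n^2 = 4 - 3/n + 7/n^2
denominator / n^2 = 3 + 3/n + 10/n^2
As n -> infinity, all terms of the form c/n^k (k >= 1) tend to 0.
So numerator / n^2 -> 4 and denominator / n^2 -> 3.
Therefore lim a_n = 4/3.

4/3


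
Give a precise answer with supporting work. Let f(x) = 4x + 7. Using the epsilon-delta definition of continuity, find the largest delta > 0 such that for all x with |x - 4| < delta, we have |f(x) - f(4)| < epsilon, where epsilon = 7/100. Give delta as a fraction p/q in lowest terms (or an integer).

We compute f(4) = 4*(4) + 7 = 23.
|f(x) - f(4)| = |4x + 7 - (23)| = |4(x - 4)| = 4|x - 4|.
We need 4|x - 4| < 7/100, i.e. |x - 4| < 7/100 / 4 = 7/400.
So any delta <= 7/400 works. Conversely, if delta > 7/400, then x = 4 + 7/400 satisfies |x - 4| = 7/400 < delta but |f(x) - f(4)| = 4 * 7/400 = 7/100, which is not < 7/100; so no larger delta works.
Hence the largest such delta is 7/400.

7/400


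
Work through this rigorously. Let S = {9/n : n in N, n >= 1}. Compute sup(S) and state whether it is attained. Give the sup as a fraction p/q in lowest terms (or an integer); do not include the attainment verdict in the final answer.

Analysis:
- Values: 9, 9/2, 3, 9/4, ... strictly decreasing.
- The maximum is 9 (n=1); sup = 9 (attained).
- The set is bounded below by 0; 9/n -> 0 so 0 is the greatest lower bound.
- 0 is not in the set, so inf = 0 is not attained.
Conclusion: sup(S) = 9, attained in S.

9


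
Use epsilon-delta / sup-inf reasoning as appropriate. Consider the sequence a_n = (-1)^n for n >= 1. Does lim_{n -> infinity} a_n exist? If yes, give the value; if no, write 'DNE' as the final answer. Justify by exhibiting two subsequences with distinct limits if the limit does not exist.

Examine the behaviour of a_n along subsequences.
Even-n subsequence a_{2k} = 1 -> 1. Odd-n subsequence a_{2k+1} = -1 -> -1.
Since these two subsequential limits are 1 and -1, distinct, the full sequence cannot converge (a convergent sequence has all subsequences tending to the same limit). So lim a_n does not exist.

DNE


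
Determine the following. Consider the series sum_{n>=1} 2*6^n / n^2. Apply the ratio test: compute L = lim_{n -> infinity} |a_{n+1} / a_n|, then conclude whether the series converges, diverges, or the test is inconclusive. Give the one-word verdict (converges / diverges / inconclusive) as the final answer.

Let a_n denote the general term. Form the ratio a_{n+1}/a_n and simplify:
a_{n+1}/a_n = 6*n^2/(n + 1)^2
Take the limit as n -> infinity: L = 6.
Since L = 6 > 1 (or L = infinity), the ratio test implies the series diverges.

diverges


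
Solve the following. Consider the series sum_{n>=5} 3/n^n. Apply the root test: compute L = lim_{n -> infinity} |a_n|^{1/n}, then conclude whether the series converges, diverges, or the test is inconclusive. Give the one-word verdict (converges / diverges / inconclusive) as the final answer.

Let a_n denote the general term. Form |a_n|^(1/n) and simplify:
|a_n|^(1/n) = 3^(1/n)/n
Take the limit as n -> infinity: L = 0.
Since L = 0 < 1, the root test implies convergence.

converges


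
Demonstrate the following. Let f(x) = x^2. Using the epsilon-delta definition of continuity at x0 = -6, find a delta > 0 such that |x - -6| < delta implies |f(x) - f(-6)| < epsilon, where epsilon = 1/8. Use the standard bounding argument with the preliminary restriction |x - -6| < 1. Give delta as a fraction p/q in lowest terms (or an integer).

Factor: |x^2 - (-6)^2| = |x - -6| * |x + -6|.
Impose |x - -6| < 1 first. Then |x + -6| = |(x - -6) + 2*(-6)| <= |x - -6| + 2*|-6| < 1 + 12 = 13.
So |x^2 - (-6)^2| < delta * 13.
We need delta * 13 <= 1/8, i.e. delta <= 1/8/13 = 1/104.
Since 1/104 < 1, this is tighter than 1; take delta = 1/104.
So delta = 1/104 works.

1/104


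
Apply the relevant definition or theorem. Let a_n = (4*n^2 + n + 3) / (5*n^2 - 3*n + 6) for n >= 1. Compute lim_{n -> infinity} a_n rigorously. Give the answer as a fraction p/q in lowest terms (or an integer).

Divide numerator and denominator by n^2, the highest power:
numerator / n^2 = 4 + 1/n + 3/n^2
denominator / n^2 = 5 - 3/n + 6/n^2
As n -> infinity, all terms of the form c/n^k (k >= 1) tend to 0.
So numerator / n^2 -> 4 and denominator / n^2 -> 5.
Therefore lim a_n = 4/5.

4/5


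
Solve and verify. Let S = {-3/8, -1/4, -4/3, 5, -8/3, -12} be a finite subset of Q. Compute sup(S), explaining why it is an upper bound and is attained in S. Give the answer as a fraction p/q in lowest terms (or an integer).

S is finite, so sup(S) = max(S).
Sorted decreasing:
5, -1/4, -3/8, -4/3, -8/3, -12
The extremum is 5.
For every x in S, x <= 5. And 5 is in S, so it is attained.
Therefore sup(S) = 5.

5


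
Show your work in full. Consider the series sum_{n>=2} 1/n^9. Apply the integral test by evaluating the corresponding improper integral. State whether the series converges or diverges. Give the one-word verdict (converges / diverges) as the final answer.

Let f(x) = x^(-9). Then f is positive, continuous, and decreasing on [2, infinity), so the integral test applies.
Compute the improper integral int_{2}^infinity f(x) dx:
  antiderivative F(x) = -1/(8*x^8).
  As x -> infinity, F(x) -> 0 (since p = 9 > 1).
  So int = F(infinity) - F(2) = 0 - (-1/2048) = 1/2048.
  Finite, so by the integral test, the series converges.

converges


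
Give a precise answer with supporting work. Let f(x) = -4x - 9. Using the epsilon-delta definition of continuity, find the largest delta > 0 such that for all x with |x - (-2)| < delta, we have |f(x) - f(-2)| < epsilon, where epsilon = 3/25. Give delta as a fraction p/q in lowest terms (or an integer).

We compute f(-2) = -4*(-2) - 9 = -1.
|f(x) - f(-2)| = |-4x - 9 - (-1)| = |-4(x - (-2))| = 4|x - (-2)|.
We need 4|x - (-2)| < 3/25, i.e. |x - (-2)| < 3/25 / 4 = 3/100.
So any delta <= 3/100 works. Conversely, if delta > 3/100, then x = -2 + 3/100 satisfies |x - (-2)| = 3/100 < delta but |f(x) - f(-2)| = 4 * 3/100 = 3/25, which is not < 3/25; so no larger delta works.
Hence the largest such delta is 3/100.

3/100


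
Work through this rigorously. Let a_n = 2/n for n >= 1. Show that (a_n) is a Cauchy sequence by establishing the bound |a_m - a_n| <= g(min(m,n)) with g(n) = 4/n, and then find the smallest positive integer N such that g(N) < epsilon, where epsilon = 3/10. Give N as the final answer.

For any m, n >= 1, by the triangle inequality:
|a_m - a_n| = |2/m - 2/n| <= 2*1/m + 2*1/n <= 4/min(m,n).
So g(n) = 4/n bounds the Cauchy difference. Since g(n) -> 0, (a_n) is Cauchy.
Now solve g(N) < 3/10: 4/N < 3/10 <=> N > 4 / (3/10) = 40/3.
The smallest integer strictly greater than 40/3 is N = 14.
Check: g(14) = 4/14 = 2/7 < 3/10; g(13) = 4/13 >= 3/10. So N = 14.

14


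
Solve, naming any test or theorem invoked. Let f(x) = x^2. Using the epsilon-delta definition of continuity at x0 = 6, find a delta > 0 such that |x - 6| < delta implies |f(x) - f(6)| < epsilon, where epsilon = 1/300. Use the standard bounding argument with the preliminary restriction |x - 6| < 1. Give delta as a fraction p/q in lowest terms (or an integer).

Factor: |x^2 - (6)^2| = |x - 6| * |x + 6|.
Impose |x - 6| < 1 first. Then |x + 6| = |(x - 6) + 2*(6)| <= |x - 6| + 2*|6| < 1 + 12 = 13.
So |x^2 - (6)^2| < delta * 13.
We need delta * 13 <= 1/300, i.e. delta <= 1/300/13 = 1/3900.
Since 1/3900 < 1, this is tighter than 1; take delta = 1/3900.
So delta = 1/3900 works.

1/3900


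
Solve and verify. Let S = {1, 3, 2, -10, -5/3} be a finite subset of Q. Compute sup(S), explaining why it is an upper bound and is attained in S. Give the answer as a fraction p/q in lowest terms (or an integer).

S is finite, so sup(S) = max(S).
Sorted decreasing:
3, 2, 1, -5/3, -10
The extremum is 3.
For every x in S, x <= 3. And 3 is in S, so it is attained.
Therefore sup(S) = 3.

3


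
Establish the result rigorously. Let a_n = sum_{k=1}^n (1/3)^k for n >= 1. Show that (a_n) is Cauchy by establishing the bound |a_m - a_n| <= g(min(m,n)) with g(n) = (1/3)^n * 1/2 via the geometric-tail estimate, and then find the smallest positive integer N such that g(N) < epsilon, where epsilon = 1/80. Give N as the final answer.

For m > n >= 1: |a_m - a_n| = sum_{k=n+1}^m (1/3)^k < sum_{k=n+1}^infinity (1/3)^k = (1/3)^(n+1) / (1 - 1/3) = (1/3)^n * (1/3) * (3/2) = (1/3)^n * 1/2.
So g(n) = (1/3)^n / 2. Since g(n) -> 0, (a_n) is Cauchy.
Now solve g(N) < 1/80: (1/3)^N / 2 < 1/80 <=> 3^N > 1 / (2 * 1/80) = 40.
Check powers of 3: 3^3 = 27 <= 40, 3^4 = 81 > 40.
So the smallest such N is 4. Check: g(4) = 1/(2 * 81) = 1/162 < 1/80.

4


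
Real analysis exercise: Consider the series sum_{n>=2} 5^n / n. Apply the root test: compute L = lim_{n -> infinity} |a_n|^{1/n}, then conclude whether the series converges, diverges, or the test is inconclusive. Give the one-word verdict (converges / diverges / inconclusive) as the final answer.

Let a_n denote the general term. Form |a_n|^(1/n) and simplify:
|a_n|^(1/n) = 5/n^(1/n)
Take the limit as n -> infinity: L = 5.
Since L = 5 > 1, the root test implies divergence.

diverges


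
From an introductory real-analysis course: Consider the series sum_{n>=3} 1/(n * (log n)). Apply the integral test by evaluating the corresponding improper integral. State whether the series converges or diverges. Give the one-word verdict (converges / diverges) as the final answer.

Let f(x) = 1/(x*log(x)). Then f is positive, continuous, and decreasing on [3, infinity), so the integral test applies.
Compute the improper integral int_{3}^infinity f(x) dx:
  antiderivative F(x) = log(log(x)).
  F(x) = log(log(x)) -> infinity as x -> infinity. The integral diverges, so by the integral test, the series diverges.

diverges


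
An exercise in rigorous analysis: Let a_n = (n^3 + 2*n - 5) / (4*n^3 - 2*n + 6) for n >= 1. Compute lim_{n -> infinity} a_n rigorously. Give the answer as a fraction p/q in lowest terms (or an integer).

Divide numerator and denominator by n^3, the highest power:
numerator / n^3 = 1 + 2/n^2 - 5/n^3
denominator / n^3 = 4 - 2/n^2 + 6/n^3
As n -> infinity, all terms of the form c/n^k (k >= 1) tend to 0.
So numerator / n^3 -> 1 and denominator / n^3 -> 4.
Therefore lim a_n = 1/4.

1/4


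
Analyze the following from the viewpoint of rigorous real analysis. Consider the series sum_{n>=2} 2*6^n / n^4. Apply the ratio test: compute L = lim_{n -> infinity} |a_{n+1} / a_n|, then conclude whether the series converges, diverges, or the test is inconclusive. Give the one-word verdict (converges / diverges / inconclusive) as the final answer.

Let a_n denote the general term. Form the ratio a_{n+1}/a_n and simplify:
a_{n+1}/a_n = 6*n^4/(n + 1)^4
Take the limit as n -> infinity: L = 6.
Since L = 6 > 1 (or L = infinity), the ratio test implies the series diverges.

diverges


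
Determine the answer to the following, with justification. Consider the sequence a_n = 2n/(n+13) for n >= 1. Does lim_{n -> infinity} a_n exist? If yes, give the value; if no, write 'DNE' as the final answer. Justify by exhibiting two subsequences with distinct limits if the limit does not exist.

Examine the behaviour of a_n along subsequences.
Even-n subsequence a_{2k} = 2(2k)/(2k+13) -> 2. Odd-n subsequence a_{2k+1} = 2(2k+1)/(2k+14) -> 2. Both tend to 2, which suggests the limit is 2; verify directly.
|a_n - 2| = |2n - 2(n+13)| / (n+13) = 26/(n+13) < 26/n for every n >= 1.
Given epsilon > 0, choose a positive integer N > 26/epsilon. Then for all n >= N, |a_n - 2| < 26/n <= 26/N < epsilon.
So by the definition of the limit, lim a_n exists and equals 2.

2


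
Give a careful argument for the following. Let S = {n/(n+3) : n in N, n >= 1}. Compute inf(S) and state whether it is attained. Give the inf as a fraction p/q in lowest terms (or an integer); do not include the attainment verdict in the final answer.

Analysis:
- Values: 1/4, 2/5, 1/2, 4/7, ... strictly increasing.
- Minimum is 1/4 (n=1); inf = 1/4 (attained).
- n/(n+3) = 1 - 3/(n+3) -> 1 from below as n -> infinity, and never equals 1.
- So sup = 1 (not attained).
Conclusion: inf(S) = 1/4, attained in S.

1/4


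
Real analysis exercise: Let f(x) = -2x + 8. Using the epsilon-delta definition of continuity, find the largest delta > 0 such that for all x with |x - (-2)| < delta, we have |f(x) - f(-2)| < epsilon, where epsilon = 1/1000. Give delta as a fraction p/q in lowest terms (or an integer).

We compute f(-2) = -2*(-2) + 8 = 12.
|f(x) - f(-2)| = |-2x + 8 - (12)| = |-2(x - (-2))| = 2|x - (-2)|.
We need 2|x - (-2)| < 1/1000, i.e. |x - (-2)| < 1/1000 / 2 = 1/2000.
So any delta <= 1/2000 works. Conversely, if delta > 1/2000, then x = -2 + 1/2000 satisfies |x - (-2)| = 1/2000 < delta but |f(x) - f(-2)| = 2 * 1/2000 = 1/1000, which is not < 1/1000; so no larger delta works.
Hence the largest such delta is 1/2000.

1/2000


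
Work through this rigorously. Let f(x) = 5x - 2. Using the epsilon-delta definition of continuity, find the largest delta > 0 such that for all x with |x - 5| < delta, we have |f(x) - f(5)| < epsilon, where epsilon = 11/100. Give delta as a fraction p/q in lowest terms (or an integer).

We compute f(5) = 5*(5) - 2 = 23.
|f(x) - f(5)| = |5x - 2 - (23)| = |5(x - 5)| = 5|x - 5|.
We need 5|x - 5| < 11/100, i.e. |x - 5| < 11/100 / 5 = 11/500.
So any delta <= 11/500 works. Conversely, if delta > 11/500, then x = 5 + 11/500 satisfies |x - 5| = 11/500 < delta but |f(x) - f(5)| = 5 * 11/500 = 11/100, which is not < 11/100; so no larger delta works.
Hence the largest such delta is 11/500.

11/500


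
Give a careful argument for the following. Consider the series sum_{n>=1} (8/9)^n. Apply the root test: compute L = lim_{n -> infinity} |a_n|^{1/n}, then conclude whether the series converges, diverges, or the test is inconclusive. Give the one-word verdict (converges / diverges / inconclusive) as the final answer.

Let a_n denote the general term. Form |a_n|^(1/n) and simplify:
|a_n|^(1/n) = 8/9
Take the limit as n -> infinity: L = 8/9.
Since L = 8/9 < 1, the root test implies convergence.

converges


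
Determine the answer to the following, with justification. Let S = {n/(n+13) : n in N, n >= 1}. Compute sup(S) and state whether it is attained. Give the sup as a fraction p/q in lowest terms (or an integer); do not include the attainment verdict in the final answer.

Analysis:
- Values: 1/14, 2/15, 3/16, 4/17, ... strictly increasing.
- Minimum is 1/14 (n=1); inf = 1/14 (attained).
- n/(n+13) = 1 - 13/(n+13) -> 1 from below as n -> infinity, and never equals 1.
- So sup = 1 (not attained).
Conclusion: sup(S) = 1, not attained in S.

1


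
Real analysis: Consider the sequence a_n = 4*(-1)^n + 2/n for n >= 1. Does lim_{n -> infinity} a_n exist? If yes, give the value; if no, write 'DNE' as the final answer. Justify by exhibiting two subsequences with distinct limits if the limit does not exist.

Examine the behaviour of a_n along subsequences.
a_{2k} = 4 + 2/(2k) -> 4. a_{2k+1} = -4 + 2/(2k+1) -> -4.
Since these two subsequential limits are 4 and -4, distinct, the full sequence cannot converge (a convergent sequence has all subsequences tending to the same limit). So lim a_n does not exist.

DNE


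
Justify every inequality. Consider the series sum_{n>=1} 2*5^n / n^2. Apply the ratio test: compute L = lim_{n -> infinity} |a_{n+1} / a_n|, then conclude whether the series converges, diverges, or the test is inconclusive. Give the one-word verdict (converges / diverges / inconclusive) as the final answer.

Let a_n denote the general term. Form the ratio a_{n+1}/a_n and simplify:
a_{n+1}/a_n = 5*n^2/(n + 1)^2
Take the limit as n -> infinity: L = 5.
Since L = 5 > 1 (or L = infinity), the ratio test implies the series diverges.

diverges


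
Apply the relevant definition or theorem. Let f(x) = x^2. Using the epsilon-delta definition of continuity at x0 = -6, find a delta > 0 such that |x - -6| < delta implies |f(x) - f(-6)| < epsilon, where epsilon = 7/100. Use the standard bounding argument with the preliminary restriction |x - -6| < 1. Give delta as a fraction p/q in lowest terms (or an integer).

Factor: |x^2 - (-6)^2| = |x - -6| * |x + -6|.
Impose |x - -6| < 1 first. Then |x + -6| = |(x - -6) + 2*(-6)| <= |x - -6| + 2*|-6| < 1 + 12 = 13.
So |x^2 - (-6)^2| < delta * 13.
We need delta * 13 <= 7/100, i.e. delta <= 7/100/13 = 7/1300.
Since 7/1300 < 1, this is tighter than 1; take delta = 7/1300.
So delta = 7/1300 works.

7/1300


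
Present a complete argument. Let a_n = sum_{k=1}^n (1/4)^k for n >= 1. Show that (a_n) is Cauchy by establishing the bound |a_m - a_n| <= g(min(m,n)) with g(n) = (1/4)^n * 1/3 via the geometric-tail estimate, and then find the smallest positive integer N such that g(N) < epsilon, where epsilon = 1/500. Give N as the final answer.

For m > n >= 1: |a_m - a_n| = sum_{k=n+1}^m (1/4)^k < sum_{k=n+1}^infinity (1/4)^k = (1/4)^(n+1) / (1 - 1/4) = (1/4)^n * (1/4) * (4/3) = (1/4)^n * 1/3.
So g(n) = (1/4)^n / 3. Since g(n) -> 0, (a_n) is Cauchy.
Now solve g(N) < 1/500: (1/4)^N / 3 < 1/500 <=> 4^N > 1 / (3 * 1/500) = 500/3.
Check powers of 4: 4^3 = 64 <= 500/3, 4^4 = 256 > 500/3.
So the smallest such N is 4. Check: g(4) = 1/(3 * 256) = 1/768 < 1/500.

4


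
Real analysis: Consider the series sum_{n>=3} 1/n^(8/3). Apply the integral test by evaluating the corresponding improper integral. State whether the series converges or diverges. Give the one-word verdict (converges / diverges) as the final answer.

Let f(x) = x^(-8/3). Then f is positive, continuous, and decreasing on [3, infinity), so the integral test applies.
Compute the improper integral int_{3}^infinity f(x) dx:
  antiderivative F(x) = -3/(5*x^(5/3)).
  As x -> infinity, F(x) -> 0 (since p = 8/3 > 1).
  So int = F(infinity) - F(3) = 0 - (-3^(1/3)/15) = 3^(1/3)/15.
  Finite, so by the integral test, the series converges.

converges


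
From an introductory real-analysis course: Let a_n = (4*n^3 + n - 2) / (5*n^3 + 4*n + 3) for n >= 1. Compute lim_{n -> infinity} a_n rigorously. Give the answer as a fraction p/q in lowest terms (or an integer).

Divide numerator and denominator by n^3, the highest power:
numerator / n^3 = 4 + n^(-2) - 2/n^3
denominator / n^3 = 5 + 4/n^2 + 3/n^3
As n -> infinity, all terms of the form c/n^k (k >= 1) tend to 0.
So numerator / n^3 -> 4 and denominator / n^3 -> 5.
Therefore lim a_n = 4/5.

4/5


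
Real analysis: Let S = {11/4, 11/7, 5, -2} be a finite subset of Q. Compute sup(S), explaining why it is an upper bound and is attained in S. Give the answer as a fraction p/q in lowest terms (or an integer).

S is finite, so sup(S) = max(S).
Sorted decreasing:
5, 11/4, 11/7, -2
The extremum is 5.
For every x in S, x <= 5. And 5 is in S, so it is attained.
Therefore sup(S) = 5.

5


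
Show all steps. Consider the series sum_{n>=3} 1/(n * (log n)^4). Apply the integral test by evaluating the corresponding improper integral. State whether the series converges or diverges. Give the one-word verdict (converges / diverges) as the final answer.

Let f(x) = 1/(x*log(x)^4). Then f is positive, continuous, and decreasing on [3, infinity), so the integral test applies.
Compute the improper integral int_{3}^infinity f(x) dx:
  antiderivative F(x) = -1/(3*log(x)^3).
  F(x) -> 0 as x -> infinity.  int = 0 - F(3) = 1/(3*log(3)^3) < infinity. By the integral test, the series converges.

converges


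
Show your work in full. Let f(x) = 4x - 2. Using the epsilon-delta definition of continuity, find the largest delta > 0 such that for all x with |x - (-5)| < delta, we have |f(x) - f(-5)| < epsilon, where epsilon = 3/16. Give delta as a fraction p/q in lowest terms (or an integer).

We compute f(-5) = 4*(-5) - 2 = -22.
|f(x) - f(-5)| = |4x - 2 - (-22)| = |4(x - (-5))| = 4|x - (-5)|.
We need 4|x - (-5)| < 3/16, i.e. |x - (-5)| < 3/16 / 4 = 3/64.
So any delta <= 3/64 works. Conversely, if delta > 3/64, then x = -5 + 3/64 satisfies |x - (-5)| = 3/64 < delta but |f(x) - f(-5)| = 4 * 3/64 = 3/16, which is not < 3/16; so no larger delta works.
Hence the largest such delta is 3/64.

3/64


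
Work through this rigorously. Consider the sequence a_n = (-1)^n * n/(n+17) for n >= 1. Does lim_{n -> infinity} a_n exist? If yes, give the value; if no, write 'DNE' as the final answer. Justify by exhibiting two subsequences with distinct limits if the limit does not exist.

Examine the behaviour of a_n along subsequences.
a_{2k} = 2k/(2k+17) -> 1. a_{2k+1} = -(2k+1)/(2k+18) -> -1.
Since these two subsequential limits are 1 and -1, distinct, the full sequence cannot converge (a convergent sequence has all subsequences tending to the same limit). So lim a_n does not exist.

DNE


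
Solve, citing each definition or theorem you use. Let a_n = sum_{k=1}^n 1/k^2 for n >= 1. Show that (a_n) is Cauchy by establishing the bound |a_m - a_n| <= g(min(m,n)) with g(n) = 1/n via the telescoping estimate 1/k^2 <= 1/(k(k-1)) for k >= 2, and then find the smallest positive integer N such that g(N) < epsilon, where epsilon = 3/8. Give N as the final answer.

For m > n >= 1: |a_m - a_n| = sum_{k=n+1}^m 1/k^2.
Use 1/k^2 <= 1/(k(k-1)) = 1/(k-1) - 1/k for k >= 2:
sum_{k=n+1}^m 1/k^2 <= sum_{k=n+1}^m (1/(k-1) - 1/k) = 1/n - 1/m <= 1/n.
By symmetry the same bound holds with n,m swapped, so |a_m - a_n| <= 1/min(m,n) = g(min(m,n)). Since g(n) -> 0, (a_n) is Cauchy.
Now solve g(N) < 3/8: 1/N < 3/8 <=> N > 1/(3/8) = 8/3.
The smallest integer strictly greater than 8/3 is N = 3.
Check: g(3) = 1/3 < 3/8; g(2) = 1/2 >= 3/8. So N = 3.

3
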